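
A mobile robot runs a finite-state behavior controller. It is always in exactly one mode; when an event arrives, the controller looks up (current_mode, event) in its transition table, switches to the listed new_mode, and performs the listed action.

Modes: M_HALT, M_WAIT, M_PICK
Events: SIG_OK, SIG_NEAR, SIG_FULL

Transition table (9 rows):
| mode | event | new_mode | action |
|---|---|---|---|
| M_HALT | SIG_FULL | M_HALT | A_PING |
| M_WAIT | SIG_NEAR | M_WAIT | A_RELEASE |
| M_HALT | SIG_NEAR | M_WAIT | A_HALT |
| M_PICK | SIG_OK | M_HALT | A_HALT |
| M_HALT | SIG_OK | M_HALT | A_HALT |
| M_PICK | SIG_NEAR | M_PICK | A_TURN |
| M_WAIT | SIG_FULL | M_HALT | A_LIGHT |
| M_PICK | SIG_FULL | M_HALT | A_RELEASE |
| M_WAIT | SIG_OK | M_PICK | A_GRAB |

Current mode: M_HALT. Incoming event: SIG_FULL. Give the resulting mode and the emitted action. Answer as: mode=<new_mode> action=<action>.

mode=M_HALT action=A_PING

current mode = M_HALT; filter table to that mode:
  (M_HALT, SIG_FULL) → (M_HALT, A_PING)  ← event matches
  (M_HALT, SIG_NEAR) → (M_WAIT, A_HALT)
  (M_HALT, SIG_OK) → (M_HALT, A_HALT)
event = SIG_FULL selects (M_HALT, A_PING)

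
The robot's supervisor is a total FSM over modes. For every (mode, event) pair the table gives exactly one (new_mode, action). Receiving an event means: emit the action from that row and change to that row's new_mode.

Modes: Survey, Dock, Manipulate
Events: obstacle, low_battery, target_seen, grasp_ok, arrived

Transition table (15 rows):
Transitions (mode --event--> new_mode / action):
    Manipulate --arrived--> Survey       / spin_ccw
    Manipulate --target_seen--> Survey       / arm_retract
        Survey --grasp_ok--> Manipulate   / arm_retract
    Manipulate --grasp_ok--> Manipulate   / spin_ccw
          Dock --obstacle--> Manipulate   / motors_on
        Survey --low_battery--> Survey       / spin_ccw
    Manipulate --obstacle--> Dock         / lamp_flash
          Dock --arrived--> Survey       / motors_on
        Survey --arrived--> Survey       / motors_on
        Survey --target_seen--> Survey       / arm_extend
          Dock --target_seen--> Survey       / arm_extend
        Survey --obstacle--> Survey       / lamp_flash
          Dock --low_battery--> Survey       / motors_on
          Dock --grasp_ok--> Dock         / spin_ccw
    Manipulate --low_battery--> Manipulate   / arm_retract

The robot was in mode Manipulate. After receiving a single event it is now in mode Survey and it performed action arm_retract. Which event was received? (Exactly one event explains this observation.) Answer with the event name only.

try obstacle: (Manipulate, obstacle) → (Dock, lamp_flash)
try low_battery: (Manipulate, low_battery) → (Manipulate, arm_retract)
try target_seen: (Manipulate, target_seen) → (Survey, arm_retract)  ← matches
try grasp_ok: (Manipulate, grasp_ok) → (Manipulate, spin_ccw)
try arrived: (Manipulate, arrived) → (Survey, spin_ccw)

target_seen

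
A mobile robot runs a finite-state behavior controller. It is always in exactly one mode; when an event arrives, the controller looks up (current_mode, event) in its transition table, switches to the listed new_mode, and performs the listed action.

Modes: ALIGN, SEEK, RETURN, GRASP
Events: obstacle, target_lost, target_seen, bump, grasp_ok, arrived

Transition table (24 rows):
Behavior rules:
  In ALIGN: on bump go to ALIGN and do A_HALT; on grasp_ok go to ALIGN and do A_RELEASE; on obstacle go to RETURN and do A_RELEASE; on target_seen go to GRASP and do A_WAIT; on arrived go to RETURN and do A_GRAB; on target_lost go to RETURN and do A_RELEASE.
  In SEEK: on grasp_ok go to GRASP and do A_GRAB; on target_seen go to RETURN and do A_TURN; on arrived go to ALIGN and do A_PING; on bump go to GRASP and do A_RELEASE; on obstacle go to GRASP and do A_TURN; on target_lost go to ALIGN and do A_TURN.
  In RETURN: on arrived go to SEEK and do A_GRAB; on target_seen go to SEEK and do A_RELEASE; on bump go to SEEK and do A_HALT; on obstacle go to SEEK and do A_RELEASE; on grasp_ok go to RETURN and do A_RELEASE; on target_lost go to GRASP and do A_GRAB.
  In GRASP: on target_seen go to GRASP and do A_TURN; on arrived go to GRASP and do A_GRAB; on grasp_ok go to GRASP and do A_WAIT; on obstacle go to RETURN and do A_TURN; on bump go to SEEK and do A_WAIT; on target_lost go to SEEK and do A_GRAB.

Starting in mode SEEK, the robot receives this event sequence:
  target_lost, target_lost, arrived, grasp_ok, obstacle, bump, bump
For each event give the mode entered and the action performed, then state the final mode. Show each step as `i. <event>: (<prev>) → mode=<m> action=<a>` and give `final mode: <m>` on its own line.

final mode: GRASP

1. target_lost: (SEEK) → mode=ALIGN action=A_TURN
2. target_lost: (ALIGN) → mode=RETURN action=A_RELEASE
3. arrived: (RETURN) → mode=SEEK action=A_GRAB
4. grasp_ok: (SEEK) → mode=GRASP action=A_GRAB
5. obstacle: (GRASP) → mode=RETURN action=A_TURN
6. bump: (RETURN) → mode=SEEK action=A_HALT
7. bump: (SEEK) → mode=GRASP action=A_RELEASE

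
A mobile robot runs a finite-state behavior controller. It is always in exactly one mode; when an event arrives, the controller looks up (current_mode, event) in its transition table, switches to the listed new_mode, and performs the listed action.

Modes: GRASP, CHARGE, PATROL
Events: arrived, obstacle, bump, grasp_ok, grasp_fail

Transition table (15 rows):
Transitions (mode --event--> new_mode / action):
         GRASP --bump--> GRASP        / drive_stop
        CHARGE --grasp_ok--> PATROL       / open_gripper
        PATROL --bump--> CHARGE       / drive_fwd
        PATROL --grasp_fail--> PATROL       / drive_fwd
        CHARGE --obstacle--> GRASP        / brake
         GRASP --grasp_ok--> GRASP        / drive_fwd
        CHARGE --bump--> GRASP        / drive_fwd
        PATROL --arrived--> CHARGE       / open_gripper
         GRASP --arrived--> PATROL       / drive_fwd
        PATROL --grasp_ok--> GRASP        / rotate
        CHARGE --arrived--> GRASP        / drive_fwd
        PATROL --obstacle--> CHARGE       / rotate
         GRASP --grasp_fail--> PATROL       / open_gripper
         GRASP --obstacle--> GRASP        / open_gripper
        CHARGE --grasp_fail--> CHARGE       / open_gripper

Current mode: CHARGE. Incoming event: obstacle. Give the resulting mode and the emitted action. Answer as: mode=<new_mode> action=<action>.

current mode = CHARGE; filter table to that mode:
  (CHARGE, grasp_ok) → (PATROL, open_gripper)
  (CHARGE, obstacle) → (GRASP, brake)  ← event matches
  (CHARGE, bump) → (GRASP, drive_fwd)
  (CHARGE, arrived) → (GRASP, drive_fwd)
  (CHARGE, grasp_fail) → (CHARGE, open_gripper)
event = obstacle selects (GRASP, brake)

mode=GRASP action=brake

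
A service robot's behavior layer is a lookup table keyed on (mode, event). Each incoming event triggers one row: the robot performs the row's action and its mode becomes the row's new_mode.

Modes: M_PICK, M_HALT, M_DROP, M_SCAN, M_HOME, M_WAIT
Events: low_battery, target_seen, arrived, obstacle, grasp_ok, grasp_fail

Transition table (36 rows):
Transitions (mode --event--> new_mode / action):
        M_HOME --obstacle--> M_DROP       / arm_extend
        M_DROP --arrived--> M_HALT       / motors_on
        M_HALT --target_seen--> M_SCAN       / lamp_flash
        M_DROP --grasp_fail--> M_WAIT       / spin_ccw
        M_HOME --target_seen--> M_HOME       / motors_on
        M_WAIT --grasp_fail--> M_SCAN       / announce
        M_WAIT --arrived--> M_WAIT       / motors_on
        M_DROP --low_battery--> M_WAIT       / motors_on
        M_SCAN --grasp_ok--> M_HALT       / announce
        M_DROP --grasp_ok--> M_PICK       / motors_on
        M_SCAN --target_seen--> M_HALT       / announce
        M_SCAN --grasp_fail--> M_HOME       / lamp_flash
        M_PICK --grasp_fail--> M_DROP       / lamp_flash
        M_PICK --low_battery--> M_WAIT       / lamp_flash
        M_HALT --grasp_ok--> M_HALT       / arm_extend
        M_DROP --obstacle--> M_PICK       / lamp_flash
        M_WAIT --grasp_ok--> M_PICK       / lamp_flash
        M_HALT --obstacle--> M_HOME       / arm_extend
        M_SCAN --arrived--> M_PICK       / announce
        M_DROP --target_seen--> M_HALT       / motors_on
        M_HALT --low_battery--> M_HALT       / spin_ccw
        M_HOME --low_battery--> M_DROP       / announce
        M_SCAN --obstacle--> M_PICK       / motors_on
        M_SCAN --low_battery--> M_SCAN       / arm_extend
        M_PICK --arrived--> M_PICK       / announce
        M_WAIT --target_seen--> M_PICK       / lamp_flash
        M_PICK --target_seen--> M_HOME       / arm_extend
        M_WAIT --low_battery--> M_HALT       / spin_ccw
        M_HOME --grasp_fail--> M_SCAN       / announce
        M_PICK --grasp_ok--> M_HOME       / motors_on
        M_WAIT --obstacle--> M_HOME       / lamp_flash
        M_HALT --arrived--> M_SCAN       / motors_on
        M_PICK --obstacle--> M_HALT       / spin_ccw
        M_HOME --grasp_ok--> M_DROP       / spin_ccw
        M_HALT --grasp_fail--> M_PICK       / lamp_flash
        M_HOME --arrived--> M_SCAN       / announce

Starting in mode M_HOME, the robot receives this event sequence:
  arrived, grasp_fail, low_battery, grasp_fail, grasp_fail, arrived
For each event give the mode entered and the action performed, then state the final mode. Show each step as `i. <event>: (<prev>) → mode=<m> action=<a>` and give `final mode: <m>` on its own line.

final mode: M_PICK

1. arrived: (M_HOME) → mode=M_SCAN action=announce
2. grasp_fail: (M_SCAN) → mode=M_HOME action=lamp_flash
3. low_battery: (M_HOME) → mode=M_DROP action=announce
4. grasp_fail: (M_DROP) → mode=M_WAIT action=spin_ccw
5. grasp_fail: (M_WAIT) → mode=M_SCAN action=announce
6. arrived: (M_SCAN) → mode=M_PICK action=announce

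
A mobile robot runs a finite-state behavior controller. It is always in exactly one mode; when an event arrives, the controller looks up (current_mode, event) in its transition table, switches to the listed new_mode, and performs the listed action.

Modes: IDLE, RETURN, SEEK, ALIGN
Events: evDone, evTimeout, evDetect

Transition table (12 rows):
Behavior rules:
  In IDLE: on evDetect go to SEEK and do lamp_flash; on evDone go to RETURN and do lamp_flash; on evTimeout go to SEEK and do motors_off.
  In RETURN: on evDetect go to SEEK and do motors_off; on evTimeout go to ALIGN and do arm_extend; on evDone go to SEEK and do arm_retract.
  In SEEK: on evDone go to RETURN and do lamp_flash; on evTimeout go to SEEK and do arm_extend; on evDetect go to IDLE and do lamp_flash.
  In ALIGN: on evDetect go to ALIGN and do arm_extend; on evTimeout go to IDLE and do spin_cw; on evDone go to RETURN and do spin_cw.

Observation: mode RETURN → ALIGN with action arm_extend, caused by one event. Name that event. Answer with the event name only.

try evDone: (RETURN, evDone) → (SEEK, arm_retract)
try evTimeout: (RETURN, evTimeout) → (ALIGN, arm_extend)  ← matches
try evDetect: (RETURN, evDetect) → (SEEK, motors_off)

evTimeout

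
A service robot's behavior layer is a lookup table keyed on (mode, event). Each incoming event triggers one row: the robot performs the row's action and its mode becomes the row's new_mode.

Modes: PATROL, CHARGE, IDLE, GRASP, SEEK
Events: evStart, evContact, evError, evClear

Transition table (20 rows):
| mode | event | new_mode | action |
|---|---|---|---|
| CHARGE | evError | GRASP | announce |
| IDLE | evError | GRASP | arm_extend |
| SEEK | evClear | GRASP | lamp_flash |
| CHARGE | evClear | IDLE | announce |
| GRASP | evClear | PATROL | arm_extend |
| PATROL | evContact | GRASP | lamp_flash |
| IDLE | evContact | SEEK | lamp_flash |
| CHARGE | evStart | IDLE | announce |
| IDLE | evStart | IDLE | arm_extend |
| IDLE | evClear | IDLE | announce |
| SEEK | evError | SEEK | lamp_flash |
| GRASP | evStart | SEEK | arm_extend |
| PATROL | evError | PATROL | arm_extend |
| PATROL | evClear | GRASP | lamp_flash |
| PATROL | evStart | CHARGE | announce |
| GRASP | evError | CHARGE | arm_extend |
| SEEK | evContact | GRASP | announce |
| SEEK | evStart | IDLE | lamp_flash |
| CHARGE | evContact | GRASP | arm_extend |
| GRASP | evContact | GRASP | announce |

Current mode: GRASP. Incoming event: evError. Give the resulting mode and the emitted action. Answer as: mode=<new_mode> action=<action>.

mode=CHARGE action=arm_extend

current mode = GRASP; filter table to that mode:
  (GRASP, evClear) → (PATROL, arm_extend)
  (GRASP, evStart) → (SEEK, arm_extend)
  (GRASP, evError) → (CHARGE, arm_extend)  ← event matches
  (GRASP, evContact) → (GRASP, announce)
event = evError selects (CHARGE, arm_extend)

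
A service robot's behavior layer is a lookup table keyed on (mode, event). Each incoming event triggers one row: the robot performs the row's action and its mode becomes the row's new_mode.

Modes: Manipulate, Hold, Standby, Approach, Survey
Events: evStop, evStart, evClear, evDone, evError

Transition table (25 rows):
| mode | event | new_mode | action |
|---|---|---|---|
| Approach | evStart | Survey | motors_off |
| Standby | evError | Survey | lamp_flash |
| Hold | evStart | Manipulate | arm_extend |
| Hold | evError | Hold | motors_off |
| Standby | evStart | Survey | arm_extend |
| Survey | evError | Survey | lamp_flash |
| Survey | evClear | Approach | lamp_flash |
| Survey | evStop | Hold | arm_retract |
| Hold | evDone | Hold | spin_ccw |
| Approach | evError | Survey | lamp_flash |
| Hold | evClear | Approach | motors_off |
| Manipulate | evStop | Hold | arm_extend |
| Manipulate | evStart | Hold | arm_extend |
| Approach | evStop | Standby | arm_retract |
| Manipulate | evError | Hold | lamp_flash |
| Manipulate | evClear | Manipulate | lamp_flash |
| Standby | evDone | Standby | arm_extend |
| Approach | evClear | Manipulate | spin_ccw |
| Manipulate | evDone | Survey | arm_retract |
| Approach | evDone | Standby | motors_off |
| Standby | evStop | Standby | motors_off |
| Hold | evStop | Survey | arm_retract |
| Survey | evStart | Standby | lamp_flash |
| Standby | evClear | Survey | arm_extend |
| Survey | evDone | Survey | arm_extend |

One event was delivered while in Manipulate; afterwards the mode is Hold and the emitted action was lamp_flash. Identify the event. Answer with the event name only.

try evStop: (Manipulate, evStop) → (Hold, arm_extend)
try evStart: (Manipulate, evStart) → (Hold, arm_extend)
try evClear: (Manipulate, evClear) → (Manipulate, lamp_flash)
try evDone: (Manipulate, evDone) → (Survey, arm_retract)
try evError: (Manipulate, evError) → (Hold, lamp_flash)  ← matches

evError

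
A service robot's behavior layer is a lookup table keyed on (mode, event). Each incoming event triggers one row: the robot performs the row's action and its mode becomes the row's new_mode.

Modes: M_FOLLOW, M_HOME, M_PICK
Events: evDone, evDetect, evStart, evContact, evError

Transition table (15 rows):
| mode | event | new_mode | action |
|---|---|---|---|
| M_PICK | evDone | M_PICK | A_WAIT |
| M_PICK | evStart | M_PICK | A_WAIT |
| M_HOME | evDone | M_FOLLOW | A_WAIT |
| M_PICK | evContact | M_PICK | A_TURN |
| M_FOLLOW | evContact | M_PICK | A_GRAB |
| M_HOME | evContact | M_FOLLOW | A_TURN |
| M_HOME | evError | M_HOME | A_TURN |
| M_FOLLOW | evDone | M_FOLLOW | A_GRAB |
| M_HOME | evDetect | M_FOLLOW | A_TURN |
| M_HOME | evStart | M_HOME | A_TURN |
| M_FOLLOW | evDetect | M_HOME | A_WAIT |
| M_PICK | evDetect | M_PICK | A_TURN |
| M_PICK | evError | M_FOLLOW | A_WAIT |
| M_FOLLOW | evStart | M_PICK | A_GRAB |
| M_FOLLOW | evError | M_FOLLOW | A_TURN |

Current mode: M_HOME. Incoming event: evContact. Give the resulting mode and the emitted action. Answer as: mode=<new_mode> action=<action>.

current mode = M_HOME; filter table to that mode:
  (M_HOME, evDone) → (M_FOLLOW, A_WAIT)
  (M_HOME, evContact) → (M_FOLLOW, A_TURN)  ← event matches
  (M_HOME, evError) → (M_HOME, A_TURN)
  (M_HOME, evDetect) → (M_FOLLOW, A_TURN)
  (M_HOME, evStart) → (M_HOME, A_TURN)
event = evContact selects (M_FOLLOW, A_TURN)

mode=M_FOLLOW action=A_TURN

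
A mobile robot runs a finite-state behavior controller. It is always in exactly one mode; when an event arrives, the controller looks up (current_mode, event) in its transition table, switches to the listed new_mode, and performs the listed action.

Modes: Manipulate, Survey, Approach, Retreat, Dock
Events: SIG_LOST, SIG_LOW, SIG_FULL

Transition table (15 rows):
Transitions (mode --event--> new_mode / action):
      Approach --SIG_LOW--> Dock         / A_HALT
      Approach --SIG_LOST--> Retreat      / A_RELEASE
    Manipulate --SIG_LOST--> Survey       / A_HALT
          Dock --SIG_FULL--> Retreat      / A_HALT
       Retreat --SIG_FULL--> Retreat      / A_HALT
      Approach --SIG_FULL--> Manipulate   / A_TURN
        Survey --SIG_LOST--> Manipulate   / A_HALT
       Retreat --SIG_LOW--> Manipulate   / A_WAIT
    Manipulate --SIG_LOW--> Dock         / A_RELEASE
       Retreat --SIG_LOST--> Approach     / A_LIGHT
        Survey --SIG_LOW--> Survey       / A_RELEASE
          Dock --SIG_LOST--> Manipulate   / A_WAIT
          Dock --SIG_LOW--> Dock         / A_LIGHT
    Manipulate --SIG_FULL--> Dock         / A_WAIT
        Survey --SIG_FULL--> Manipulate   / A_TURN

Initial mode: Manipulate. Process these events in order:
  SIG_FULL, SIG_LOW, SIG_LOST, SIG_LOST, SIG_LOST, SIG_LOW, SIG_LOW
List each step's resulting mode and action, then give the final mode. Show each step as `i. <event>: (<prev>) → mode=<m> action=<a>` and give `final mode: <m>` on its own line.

1. SIG_FULL: (Manipulate) → mode=Dock action=A_WAIT
2. SIG_LOW: (Dock) → mode=Dock action=A_LIGHT
3. SIG_LOST: (Dock) → mode=Manipulate action=A_WAIT
4. SIG_LOST: (Manipulate) → mode=Survey action=A_HALT
5. SIG_LOST: (Survey) → mode=Manipulate action=A_HALT
6. SIG_LOW: (Manipulate) → mode=Dock action=A_RELEASE
7. SIG_LOW: (Dock) → mode=Dock action=A_LIGHT

final mode: Dock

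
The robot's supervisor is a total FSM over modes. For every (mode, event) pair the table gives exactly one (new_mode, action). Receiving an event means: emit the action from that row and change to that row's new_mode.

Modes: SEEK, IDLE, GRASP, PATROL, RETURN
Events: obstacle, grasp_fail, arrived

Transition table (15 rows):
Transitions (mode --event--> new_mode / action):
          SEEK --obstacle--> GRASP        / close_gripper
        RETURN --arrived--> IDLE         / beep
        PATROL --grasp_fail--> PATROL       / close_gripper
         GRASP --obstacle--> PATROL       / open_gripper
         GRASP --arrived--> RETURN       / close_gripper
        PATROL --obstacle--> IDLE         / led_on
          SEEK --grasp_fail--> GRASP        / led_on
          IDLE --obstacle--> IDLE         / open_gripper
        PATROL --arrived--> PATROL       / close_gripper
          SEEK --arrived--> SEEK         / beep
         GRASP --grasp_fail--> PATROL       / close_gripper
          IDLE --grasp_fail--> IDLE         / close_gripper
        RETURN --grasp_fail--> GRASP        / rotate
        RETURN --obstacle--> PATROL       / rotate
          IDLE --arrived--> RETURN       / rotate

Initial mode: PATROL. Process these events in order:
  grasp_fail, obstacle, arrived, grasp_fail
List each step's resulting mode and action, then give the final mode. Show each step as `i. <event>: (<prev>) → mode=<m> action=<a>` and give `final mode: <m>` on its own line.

final mode: GRASP

1. grasp_fail: (PATROL) → mode=PATROL action=close_gripper
2. obstacle: (PATROL) → mode=IDLE action=led_on
3. arrived: (IDLE) → mode=RETURN action=rotate
4. grasp_fail: (RETURN) → mode=GRASP action=rotate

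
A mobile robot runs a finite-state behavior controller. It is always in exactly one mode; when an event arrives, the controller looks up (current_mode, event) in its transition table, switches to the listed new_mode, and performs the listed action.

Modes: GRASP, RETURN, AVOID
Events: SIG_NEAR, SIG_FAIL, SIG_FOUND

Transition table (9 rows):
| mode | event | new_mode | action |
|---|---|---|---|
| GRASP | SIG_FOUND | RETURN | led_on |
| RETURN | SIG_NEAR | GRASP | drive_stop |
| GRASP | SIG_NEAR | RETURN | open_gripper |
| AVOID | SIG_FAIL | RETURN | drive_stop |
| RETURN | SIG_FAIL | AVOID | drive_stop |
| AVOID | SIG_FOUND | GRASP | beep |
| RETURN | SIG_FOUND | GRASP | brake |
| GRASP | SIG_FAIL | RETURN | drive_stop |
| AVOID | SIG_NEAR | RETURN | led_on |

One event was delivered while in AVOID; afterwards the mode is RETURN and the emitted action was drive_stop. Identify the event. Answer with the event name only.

try SIG_NEAR: (AVOID, SIG_NEAR) → (RETURN, led_on)
try SIG_FAIL: (AVOID, SIG_FAIL) → (RETURN, drive_stop)  ← matches
try SIG_FOUND: (AVOID, SIG_FOUND) → (GRASP, beep)

SIG_FAIL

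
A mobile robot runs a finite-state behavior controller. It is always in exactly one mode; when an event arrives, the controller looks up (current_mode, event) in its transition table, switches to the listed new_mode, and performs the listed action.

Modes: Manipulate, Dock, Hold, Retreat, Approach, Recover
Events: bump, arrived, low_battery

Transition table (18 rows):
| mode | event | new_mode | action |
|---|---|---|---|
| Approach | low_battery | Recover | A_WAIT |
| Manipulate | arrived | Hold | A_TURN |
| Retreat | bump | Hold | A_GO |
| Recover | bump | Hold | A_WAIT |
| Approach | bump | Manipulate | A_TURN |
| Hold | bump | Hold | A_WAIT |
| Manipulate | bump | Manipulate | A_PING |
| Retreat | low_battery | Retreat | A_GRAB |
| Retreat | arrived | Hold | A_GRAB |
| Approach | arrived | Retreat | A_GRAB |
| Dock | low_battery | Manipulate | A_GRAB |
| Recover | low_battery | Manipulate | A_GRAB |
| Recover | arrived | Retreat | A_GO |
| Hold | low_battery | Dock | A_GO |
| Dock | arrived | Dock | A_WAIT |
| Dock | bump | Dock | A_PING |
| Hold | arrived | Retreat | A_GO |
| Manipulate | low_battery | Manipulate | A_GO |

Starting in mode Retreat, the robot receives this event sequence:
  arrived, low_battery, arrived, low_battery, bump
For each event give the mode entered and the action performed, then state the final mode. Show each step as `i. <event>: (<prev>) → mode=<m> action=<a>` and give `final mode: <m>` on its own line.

final mode: Manipulate

1. arrived: (Retreat) → mode=Hold action=A_GRAB
2. low_battery: (Hold) → mode=Dock action=A_GO
3. arrived: (Dock) → mode=Dock action=A_WAIT
4. low_battery: (Dock) → mode=Manipulate action=A_GRAB
5. bump: (Manipulate) → mode=Manipulate action=A_PING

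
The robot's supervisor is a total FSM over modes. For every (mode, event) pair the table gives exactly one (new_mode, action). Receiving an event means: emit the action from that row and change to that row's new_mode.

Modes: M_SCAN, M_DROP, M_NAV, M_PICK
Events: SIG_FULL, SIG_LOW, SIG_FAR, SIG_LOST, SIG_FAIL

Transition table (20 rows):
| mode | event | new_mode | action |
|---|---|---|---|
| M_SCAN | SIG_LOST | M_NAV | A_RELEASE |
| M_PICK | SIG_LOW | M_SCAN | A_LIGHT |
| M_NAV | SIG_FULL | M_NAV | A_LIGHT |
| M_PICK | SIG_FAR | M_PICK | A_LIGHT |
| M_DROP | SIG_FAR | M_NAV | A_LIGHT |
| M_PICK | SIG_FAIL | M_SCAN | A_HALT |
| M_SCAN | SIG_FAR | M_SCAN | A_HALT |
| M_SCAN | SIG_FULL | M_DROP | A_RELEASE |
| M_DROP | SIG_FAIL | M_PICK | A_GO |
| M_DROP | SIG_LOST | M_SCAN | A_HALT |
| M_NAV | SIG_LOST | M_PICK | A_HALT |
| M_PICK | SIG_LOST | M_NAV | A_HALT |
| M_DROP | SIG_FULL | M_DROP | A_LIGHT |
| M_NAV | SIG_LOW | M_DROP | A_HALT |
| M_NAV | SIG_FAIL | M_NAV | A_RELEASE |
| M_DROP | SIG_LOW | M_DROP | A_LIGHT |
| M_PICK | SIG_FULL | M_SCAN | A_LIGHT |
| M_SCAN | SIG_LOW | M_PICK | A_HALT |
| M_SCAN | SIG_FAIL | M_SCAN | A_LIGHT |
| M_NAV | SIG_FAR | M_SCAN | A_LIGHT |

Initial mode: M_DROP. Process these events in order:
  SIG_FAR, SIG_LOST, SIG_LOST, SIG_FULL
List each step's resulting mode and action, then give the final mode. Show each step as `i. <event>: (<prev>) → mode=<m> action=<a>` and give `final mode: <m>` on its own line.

final mode: M_NAV

1. SIG_FAR: (M_DROP) → mode=M_NAV action=A_LIGHT
2. SIG_LOST: (M_NAV) → mode=M_PICK action=A_HALT
3. SIG_LOST: (M_PICK) → mode=M_NAV action=A_HALT
4. SIG_FULL: (M_NAV) → mode=M_NAV action=A_LIGHT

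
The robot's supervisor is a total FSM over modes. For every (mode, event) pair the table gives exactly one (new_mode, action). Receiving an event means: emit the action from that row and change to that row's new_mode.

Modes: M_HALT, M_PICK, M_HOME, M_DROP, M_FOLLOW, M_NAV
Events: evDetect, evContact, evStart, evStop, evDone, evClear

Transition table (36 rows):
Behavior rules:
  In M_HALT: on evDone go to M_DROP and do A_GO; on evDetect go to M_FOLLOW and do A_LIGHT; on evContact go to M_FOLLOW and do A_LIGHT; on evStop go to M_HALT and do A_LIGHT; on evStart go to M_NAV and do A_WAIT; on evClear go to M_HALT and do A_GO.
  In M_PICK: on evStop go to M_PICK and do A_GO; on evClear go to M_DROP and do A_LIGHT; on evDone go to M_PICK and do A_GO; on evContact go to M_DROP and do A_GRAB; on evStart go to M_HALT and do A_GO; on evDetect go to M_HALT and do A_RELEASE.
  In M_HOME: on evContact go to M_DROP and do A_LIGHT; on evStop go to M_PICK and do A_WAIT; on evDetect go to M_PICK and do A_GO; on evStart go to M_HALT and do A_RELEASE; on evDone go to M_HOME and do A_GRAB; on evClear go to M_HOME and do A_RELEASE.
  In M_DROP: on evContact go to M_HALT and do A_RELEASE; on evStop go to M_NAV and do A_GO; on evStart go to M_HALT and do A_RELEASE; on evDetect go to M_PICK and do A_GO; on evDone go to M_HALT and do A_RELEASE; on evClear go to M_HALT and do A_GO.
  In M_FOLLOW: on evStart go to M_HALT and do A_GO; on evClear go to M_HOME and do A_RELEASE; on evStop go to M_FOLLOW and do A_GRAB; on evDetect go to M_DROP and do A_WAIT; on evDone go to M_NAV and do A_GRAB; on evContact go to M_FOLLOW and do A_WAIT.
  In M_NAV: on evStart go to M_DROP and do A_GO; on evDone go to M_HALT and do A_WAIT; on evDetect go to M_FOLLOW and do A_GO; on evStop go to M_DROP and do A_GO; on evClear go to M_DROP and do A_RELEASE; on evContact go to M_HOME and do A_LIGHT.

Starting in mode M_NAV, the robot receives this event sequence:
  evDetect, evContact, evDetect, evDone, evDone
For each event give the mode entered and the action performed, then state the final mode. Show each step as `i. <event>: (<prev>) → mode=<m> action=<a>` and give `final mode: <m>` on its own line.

1. evDetect: (M_NAV) → mode=M_FOLLOW action=A_GO
2. evContact: (M_FOLLOW) → mode=M_FOLLOW action=A_WAIT
3. evDetect: (M_FOLLOW) → mode=M_DROP action=A_WAIT
4. evDone: (M_DROP) → mode=M_HALT action=A_RELEASE
5. evDone: (M_HALT) → mode=M_DROP action=A_GO

final mode: M_DROP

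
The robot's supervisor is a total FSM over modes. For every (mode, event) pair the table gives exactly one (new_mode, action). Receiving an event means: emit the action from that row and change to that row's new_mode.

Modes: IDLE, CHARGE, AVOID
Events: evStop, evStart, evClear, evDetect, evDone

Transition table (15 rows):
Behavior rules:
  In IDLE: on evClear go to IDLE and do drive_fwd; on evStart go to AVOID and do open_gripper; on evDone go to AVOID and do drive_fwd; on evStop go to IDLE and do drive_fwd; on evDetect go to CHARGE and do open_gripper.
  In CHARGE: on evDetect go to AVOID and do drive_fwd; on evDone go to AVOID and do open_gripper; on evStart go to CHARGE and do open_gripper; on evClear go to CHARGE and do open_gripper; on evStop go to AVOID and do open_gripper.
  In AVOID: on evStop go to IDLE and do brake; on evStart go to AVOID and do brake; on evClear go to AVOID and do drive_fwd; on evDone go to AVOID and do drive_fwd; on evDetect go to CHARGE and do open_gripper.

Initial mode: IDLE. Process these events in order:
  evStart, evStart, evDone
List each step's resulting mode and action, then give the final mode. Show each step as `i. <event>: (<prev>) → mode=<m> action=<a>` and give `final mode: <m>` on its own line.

final mode: AVOID

1. evStart: (IDLE) → mode=AVOID action=open_gripper
2. evStart: (AVOID) → mode=AVOID action=brake
3. evDone: (AVOID) → mode=AVOID action=drive_fwd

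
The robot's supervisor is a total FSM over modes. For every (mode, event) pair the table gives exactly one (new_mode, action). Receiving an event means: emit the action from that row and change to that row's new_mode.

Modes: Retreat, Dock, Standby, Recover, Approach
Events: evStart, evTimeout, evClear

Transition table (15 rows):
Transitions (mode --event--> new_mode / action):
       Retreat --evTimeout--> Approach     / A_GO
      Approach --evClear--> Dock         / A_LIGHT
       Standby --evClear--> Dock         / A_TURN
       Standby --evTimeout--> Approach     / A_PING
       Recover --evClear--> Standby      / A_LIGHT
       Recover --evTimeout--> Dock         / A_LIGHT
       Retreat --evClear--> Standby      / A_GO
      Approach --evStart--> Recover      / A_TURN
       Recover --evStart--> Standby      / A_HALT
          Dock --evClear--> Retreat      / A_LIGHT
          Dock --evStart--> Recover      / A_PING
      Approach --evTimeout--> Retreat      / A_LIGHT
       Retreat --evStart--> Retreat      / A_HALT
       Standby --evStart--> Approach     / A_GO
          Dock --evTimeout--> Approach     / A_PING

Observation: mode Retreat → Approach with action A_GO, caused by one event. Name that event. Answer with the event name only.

evTimeout

try evStart: (Retreat, evStart) → (Retreat, A_HALT)
try evTimeout: (Retreat, evTimeout) → (Approach, A_GO)  ← matches
try evClear: (Retreat, evClear) → (Standby, A_GO)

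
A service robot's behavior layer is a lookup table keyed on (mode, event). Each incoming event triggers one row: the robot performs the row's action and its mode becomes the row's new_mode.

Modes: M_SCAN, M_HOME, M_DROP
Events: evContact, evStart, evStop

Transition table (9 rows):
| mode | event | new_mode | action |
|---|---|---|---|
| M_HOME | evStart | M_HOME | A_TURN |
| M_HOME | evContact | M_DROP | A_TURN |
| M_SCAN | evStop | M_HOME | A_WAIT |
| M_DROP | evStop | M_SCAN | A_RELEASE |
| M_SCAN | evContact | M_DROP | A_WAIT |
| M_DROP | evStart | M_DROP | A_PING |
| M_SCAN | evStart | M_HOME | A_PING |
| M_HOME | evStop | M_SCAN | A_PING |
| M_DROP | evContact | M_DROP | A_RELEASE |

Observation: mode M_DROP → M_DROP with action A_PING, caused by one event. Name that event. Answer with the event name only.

try evContact: (M_DROP, evContact) → (M_DROP, A_RELEASE)
try evStart: (M_DROP, evStart) → (M_DROP, A_PING)  ← matches
try evStop: (M_DROP, evStop) → (M_SCAN, A_RELEASE)

evStart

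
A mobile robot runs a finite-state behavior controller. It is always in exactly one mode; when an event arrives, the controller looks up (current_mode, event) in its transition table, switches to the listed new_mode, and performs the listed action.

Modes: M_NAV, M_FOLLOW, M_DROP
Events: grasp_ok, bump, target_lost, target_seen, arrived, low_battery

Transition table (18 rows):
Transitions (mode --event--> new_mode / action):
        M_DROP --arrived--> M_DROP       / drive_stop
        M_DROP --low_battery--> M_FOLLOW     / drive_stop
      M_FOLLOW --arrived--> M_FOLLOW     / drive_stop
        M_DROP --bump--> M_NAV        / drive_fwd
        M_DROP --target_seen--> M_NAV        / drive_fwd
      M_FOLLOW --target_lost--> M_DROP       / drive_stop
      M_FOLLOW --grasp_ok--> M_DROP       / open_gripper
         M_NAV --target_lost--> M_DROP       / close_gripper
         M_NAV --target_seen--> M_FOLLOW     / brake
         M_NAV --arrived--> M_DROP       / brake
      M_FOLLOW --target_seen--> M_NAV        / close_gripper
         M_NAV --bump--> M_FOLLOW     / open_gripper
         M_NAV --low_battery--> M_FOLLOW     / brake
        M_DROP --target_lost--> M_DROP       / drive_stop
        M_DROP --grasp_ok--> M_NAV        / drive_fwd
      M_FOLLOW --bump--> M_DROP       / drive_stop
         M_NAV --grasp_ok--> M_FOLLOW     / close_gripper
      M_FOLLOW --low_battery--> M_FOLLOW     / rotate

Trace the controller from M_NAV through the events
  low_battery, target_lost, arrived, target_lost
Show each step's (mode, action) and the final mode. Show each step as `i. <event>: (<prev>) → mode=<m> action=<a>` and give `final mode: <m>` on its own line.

1. low_battery: (M_NAV) → mode=M_FOLLOW action=brake
2. target_lost: (M_FOLLOW) → mode=M_DROP action=drive_stop
3. arrived: (M_DROP) → mode=M_DROP action=drive_stop
4. target_lost: (M_DROP) → mode=M_DROP action=drive_stop

final mode: M_DROP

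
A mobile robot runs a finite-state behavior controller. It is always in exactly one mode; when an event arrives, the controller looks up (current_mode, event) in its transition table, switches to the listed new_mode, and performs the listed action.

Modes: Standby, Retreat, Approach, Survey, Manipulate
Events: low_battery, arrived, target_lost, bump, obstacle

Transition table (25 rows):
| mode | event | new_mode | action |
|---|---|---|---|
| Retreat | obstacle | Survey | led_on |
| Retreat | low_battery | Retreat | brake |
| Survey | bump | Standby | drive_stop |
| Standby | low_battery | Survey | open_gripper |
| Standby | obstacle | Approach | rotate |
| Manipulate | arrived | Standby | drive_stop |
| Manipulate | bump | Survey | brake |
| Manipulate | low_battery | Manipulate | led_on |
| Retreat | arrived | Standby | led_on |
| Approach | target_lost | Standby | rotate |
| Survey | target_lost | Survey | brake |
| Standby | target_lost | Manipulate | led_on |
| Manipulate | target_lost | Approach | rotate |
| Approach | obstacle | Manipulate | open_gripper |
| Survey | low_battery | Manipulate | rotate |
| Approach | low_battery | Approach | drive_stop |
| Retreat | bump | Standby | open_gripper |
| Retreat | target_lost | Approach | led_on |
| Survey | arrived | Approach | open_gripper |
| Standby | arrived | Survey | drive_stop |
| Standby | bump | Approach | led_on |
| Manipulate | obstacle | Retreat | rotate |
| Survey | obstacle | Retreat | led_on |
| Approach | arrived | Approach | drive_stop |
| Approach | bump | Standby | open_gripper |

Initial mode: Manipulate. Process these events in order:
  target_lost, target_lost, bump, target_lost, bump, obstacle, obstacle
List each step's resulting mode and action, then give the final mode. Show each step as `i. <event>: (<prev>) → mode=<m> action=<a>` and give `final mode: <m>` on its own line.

final mode: Retreat

1. target_lost: (Manipulate) → mode=Approach action=rotate
2. target_lost: (Approach) → mode=Standby action=rotate
3. bump: (Standby) → mode=Approach action=led_on
4. target_lost: (Approach) → mode=Standby action=rotate
5. bump: (Standby) → mode=Approach action=led_on
6. obstacle: (Approach) → mode=Manipulate action=open_gripper
7. obstacle: (Manipulate) → mode=Retreat action=rotate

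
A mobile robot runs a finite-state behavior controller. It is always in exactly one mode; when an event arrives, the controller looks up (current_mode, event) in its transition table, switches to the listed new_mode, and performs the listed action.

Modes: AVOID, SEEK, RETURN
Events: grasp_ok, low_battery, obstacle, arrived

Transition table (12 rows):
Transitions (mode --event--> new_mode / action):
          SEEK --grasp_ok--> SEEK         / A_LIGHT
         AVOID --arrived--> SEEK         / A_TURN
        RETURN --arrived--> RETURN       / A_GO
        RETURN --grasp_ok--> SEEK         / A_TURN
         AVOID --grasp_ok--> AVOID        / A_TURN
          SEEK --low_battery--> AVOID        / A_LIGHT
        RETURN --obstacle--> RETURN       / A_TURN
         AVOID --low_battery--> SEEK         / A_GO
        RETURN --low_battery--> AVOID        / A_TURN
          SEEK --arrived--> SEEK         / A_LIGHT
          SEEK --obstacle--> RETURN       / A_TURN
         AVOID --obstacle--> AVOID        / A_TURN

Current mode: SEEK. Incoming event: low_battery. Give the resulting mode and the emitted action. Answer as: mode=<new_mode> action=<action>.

mode=AVOID action=A_LIGHT

current mode = SEEK; filter table to that mode:
  (SEEK, grasp_ok) → (SEEK, A_LIGHT)
  (SEEK, low_battery) → (AVOID, A_LIGHT)  ← event matches
  (SEEK, arrived) → (SEEK, A_LIGHT)
  (SEEK, obstacle) → (RETURN, A_TURN)
event = low_battery selects (AVOID, A_LIGHT)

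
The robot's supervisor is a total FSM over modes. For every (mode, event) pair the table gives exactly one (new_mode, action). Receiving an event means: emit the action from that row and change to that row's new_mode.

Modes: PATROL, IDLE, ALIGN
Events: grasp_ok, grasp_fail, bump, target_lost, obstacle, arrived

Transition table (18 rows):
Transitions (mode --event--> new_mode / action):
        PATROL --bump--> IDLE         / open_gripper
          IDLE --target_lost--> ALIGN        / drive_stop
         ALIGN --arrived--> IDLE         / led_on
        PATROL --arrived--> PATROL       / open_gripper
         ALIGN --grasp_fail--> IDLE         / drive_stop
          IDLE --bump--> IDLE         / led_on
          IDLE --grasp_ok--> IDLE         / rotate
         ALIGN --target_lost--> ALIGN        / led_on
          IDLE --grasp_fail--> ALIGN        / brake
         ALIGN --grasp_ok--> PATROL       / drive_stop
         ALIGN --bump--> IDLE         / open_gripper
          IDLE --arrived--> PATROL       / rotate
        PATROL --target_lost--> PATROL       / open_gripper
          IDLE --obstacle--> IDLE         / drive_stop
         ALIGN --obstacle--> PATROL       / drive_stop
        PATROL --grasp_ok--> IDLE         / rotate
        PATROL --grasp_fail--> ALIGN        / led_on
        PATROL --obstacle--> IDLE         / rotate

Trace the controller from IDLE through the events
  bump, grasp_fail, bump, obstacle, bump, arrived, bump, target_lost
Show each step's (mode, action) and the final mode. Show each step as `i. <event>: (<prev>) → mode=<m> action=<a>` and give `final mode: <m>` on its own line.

1. bump: (IDLE) → mode=IDLE action=led_on
2. grasp_fail: (IDLE) → mode=ALIGN action=brake
3. bump: (ALIGN) → mode=IDLE action=open_gripper
4. obstacle: (IDLE) → mode=IDLE action=drive_stop
5. bump: (IDLE) → mode=IDLE action=led_on
6. arrived: (IDLE) → mode=PATROL action=rotate
7. bump: (PATROL) → mode=IDLE action=open_gripper
8. target_lost: (IDLE) → mode=ALIGN action=drive_stop

final mode: ALIGN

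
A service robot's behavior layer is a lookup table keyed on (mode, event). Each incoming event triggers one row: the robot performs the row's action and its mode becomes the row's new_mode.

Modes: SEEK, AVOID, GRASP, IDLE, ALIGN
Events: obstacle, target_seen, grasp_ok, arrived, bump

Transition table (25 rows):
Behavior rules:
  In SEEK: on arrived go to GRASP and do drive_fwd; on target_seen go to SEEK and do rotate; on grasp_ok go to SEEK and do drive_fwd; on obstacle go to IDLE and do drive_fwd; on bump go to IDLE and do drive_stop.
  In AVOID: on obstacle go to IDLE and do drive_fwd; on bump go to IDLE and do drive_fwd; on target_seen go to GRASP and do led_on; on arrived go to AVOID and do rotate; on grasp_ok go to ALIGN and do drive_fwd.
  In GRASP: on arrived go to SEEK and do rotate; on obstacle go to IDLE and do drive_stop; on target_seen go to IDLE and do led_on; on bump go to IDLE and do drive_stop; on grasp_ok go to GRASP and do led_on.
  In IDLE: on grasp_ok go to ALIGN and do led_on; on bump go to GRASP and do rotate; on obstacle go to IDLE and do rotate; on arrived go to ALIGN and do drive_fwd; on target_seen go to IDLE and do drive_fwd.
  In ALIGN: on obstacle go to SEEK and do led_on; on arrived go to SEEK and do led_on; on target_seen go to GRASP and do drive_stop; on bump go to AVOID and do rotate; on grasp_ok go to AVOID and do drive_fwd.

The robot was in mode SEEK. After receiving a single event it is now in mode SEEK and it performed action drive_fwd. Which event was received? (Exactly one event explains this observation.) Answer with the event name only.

grasp_ok

try obstacle: (SEEK, obstacle) → (IDLE, drive_fwd)
try target_seen: (SEEK, target_seen) → (SEEK, rotate)
try grasp_ok: (SEEK, grasp_ok) → (SEEK, drive_fwd)  ← matches
try arrived: (SEEK, arrived) → (GRASP, drive_fwd)
try bump: (SEEK, bump) → (IDLE, drive_stop)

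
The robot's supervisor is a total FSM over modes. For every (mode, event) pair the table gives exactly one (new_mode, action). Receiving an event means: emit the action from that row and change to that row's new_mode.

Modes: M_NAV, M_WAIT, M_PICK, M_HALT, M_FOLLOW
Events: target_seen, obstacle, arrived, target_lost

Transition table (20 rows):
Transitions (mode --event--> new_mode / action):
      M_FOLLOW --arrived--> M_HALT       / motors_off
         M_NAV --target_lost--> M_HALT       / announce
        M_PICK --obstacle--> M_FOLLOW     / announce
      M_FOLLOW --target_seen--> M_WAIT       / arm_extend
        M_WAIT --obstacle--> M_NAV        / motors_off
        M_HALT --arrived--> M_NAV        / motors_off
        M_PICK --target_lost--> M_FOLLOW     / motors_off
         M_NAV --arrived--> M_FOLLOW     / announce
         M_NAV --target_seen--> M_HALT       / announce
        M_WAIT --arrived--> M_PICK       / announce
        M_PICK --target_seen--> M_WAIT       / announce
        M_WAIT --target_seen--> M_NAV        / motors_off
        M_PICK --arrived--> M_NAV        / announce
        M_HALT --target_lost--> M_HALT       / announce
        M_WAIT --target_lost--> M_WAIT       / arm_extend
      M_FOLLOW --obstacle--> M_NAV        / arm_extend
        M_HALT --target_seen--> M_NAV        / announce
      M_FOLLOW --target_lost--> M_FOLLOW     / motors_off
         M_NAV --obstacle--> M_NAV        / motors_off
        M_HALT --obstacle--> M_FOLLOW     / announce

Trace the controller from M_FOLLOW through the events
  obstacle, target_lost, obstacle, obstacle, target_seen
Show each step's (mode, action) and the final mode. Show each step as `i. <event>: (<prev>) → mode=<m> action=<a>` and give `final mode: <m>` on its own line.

1. obstacle: (M_FOLLOW) → mode=M_NAV action=arm_extend
2. target_lost: (M_NAV) → mode=M_HALT action=announce
3. obstacle: (M_HALT) → mode=M_FOLLOW action=announce
4. obstacle: (M_FOLLOW) → mode=M_NAV action=arm_extend
5. target_seen: (M_NAV) → mode=M_HALT action=announce

final mode: M_HALT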